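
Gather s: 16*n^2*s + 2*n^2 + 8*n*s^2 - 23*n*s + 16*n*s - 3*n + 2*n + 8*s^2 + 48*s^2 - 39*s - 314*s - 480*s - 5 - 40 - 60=2*n^2 - n + s^2*(8*n + 56) + s*(16*n^2 - 7*n - 833) - 105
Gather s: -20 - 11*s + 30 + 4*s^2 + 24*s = 4*s^2 + 13*s + 10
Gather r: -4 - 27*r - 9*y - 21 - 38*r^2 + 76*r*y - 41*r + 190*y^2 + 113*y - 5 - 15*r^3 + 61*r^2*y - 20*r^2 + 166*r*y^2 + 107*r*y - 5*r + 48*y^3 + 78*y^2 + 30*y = -15*r^3 + r^2*(61*y - 58) + r*(166*y^2 + 183*y - 73) + 48*y^3 + 268*y^2 + 134*y - 30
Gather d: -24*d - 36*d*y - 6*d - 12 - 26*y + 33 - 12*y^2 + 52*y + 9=d*(-36*y - 30) - 12*y^2 + 26*y + 30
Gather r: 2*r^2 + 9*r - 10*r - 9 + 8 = 2*r^2 - r - 1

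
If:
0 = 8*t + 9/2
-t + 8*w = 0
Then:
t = -9/16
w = -9/128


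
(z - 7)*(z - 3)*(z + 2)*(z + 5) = z^4 - 3*z^3 - 39*z^2 + 47*z + 210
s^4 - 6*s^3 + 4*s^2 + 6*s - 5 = (s - 5)*(s - 1)^2*(s + 1)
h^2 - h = h*(h - 1)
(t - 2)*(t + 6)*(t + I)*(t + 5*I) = t^4 + 4*t^3 + 6*I*t^3 - 17*t^2 + 24*I*t^2 - 20*t - 72*I*t + 60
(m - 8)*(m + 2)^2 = m^3 - 4*m^2 - 28*m - 32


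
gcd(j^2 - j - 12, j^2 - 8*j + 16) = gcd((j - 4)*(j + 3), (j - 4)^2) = j - 4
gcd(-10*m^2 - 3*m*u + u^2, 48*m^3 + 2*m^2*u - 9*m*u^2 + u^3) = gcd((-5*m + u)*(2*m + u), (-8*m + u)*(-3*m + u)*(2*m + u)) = 2*m + u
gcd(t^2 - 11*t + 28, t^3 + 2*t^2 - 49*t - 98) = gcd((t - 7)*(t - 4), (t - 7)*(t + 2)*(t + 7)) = t - 7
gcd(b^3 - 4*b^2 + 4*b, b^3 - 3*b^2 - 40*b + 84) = b - 2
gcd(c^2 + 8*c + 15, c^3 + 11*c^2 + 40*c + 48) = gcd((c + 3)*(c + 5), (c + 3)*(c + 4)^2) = c + 3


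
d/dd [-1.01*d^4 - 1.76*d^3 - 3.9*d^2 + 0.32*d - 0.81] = -4.04*d^3 - 5.28*d^2 - 7.8*d + 0.32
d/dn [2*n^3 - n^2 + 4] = 2*n*(3*n - 1)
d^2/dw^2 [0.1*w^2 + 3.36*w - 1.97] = 0.200000000000000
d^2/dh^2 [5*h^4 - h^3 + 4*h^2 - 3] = 60*h^2 - 6*h + 8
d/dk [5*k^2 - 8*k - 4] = 10*k - 8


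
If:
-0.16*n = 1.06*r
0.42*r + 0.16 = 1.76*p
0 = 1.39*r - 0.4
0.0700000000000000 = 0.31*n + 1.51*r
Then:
No Solution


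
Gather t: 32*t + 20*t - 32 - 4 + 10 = 52*t - 26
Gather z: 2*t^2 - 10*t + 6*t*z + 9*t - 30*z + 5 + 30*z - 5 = 2*t^2 + 6*t*z - t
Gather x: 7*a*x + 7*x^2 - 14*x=7*x^2 + x*(7*a - 14)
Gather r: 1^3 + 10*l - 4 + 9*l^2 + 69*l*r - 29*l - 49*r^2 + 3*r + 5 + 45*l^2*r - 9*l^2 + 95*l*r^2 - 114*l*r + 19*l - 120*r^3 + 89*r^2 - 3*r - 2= -120*r^3 + r^2*(95*l + 40) + r*(45*l^2 - 45*l)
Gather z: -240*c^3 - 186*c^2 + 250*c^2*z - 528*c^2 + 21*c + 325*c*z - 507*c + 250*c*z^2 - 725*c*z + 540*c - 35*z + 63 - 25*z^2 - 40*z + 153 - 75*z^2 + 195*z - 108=-240*c^3 - 714*c^2 + 54*c + z^2*(250*c - 100) + z*(250*c^2 - 400*c + 120) + 108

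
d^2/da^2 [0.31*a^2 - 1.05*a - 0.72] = 0.620000000000000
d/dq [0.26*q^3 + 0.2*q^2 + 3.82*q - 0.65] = 0.78*q^2 + 0.4*q + 3.82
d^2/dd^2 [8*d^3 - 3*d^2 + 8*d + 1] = 48*d - 6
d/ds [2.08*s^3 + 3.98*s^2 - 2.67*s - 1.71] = 6.24*s^2 + 7.96*s - 2.67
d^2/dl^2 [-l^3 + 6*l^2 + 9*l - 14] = 12 - 6*l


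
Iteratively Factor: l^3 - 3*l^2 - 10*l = (l + 2)*(l^2 - 5*l) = (l - 5)*(l + 2)*(l)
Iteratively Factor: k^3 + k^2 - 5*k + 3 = (k - 1)*(k^2 + 2*k - 3) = (k - 1)^2*(k + 3)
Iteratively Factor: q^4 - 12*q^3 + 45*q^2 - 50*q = (q - 5)*(q^3 - 7*q^2 + 10*q) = (q - 5)^2*(q^2 - 2*q) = (q - 5)^2*(q - 2)*(q)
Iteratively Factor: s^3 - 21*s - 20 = (s + 1)*(s^2 - s - 20) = (s + 1)*(s + 4)*(s - 5)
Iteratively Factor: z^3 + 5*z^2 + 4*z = (z + 4)*(z^2 + z) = z*(z + 4)*(z + 1)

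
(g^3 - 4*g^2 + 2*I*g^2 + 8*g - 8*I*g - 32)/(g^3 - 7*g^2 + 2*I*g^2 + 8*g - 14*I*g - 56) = (g - 4)/(g - 7)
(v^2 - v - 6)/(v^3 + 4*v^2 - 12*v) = (v^2 - v - 6)/(v*(v^2 + 4*v - 12))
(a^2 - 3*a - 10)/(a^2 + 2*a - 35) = (a + 2)/(a + 7)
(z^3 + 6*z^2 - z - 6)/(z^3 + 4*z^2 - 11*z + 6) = (z + 1)/(z - 1)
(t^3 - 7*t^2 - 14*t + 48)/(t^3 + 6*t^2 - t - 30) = (t - 8)/(t + 5)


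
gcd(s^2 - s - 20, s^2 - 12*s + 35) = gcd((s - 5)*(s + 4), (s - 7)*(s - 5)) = s - 5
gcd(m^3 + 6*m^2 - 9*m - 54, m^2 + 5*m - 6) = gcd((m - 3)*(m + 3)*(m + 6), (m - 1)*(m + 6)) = m + 6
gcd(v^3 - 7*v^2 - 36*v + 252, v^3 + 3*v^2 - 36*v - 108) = v^2 - 36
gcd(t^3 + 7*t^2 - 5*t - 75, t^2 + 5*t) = t + 5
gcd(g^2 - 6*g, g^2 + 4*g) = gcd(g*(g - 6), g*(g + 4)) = g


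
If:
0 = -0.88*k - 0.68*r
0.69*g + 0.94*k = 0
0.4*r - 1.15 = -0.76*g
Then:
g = 1.01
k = -0.74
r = 0.96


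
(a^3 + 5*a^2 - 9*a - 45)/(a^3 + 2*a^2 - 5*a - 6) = (a^2 + 2*a - 15)/(a^2 - a - 2)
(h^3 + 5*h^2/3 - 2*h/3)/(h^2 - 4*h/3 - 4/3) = h*(-3*h^2 - 5*h + 2)/(-3*h^2 + 4*h + 4)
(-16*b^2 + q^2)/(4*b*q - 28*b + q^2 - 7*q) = (-4*b + q)/(q - 7)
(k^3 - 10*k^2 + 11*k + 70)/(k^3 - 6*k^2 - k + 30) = (k - 7)/(k - 3)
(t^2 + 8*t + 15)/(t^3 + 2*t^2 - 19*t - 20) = (t + 3)/(t^2 - 3*t - 4)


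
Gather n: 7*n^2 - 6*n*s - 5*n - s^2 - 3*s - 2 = 7*n^2 + n*(-6*s - 5) - s^2 - 3*s - 2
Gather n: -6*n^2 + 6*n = -6*n^2 + 6*n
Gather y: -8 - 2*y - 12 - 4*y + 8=-6*y - 12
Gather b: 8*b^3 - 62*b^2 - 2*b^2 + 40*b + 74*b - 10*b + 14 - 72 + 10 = 8*b^3 - 64*b^2 + 104*b - 48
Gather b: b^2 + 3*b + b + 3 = b^2 + 4*b + 3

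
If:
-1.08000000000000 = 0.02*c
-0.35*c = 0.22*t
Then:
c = -54.00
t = 85.91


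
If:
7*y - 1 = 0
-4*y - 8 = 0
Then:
No Solution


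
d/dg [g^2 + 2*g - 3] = 2*g + 2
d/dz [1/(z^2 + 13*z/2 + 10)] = 2*(-4*z - 13)/(2*z^2 + 13*z + 20)^2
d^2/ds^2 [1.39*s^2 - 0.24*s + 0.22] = 2.78000000000000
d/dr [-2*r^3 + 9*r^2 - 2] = 6*r*(3 - r)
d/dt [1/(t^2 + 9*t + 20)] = (-2*t - 9)/(t^2 + 9*t + 20)^2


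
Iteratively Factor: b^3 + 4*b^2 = (b + 4)*(b^2) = b*(b + 4)*(b)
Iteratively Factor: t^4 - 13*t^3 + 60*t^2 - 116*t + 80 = (t - 2)*(t^3 - 11*t^2 + 38*t - 40) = (t - 4)*(t - 2)*(t^2 - 7*t + 10) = (t - 5)*(t - 4)*(t - 2)*(t - 2)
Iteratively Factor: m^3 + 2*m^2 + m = (m + 1)*(m^2 + m) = m*(m + 1)*(m + 1)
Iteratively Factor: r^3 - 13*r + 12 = (r - 3)*(r^2 + 3*r - 4) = (r - 3)*(r + 4)*(r - 1)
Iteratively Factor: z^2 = (z)*(z)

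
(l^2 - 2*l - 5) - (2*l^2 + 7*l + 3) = -l^2 - 9*l - 8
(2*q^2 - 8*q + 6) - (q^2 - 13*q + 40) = q^2 + 5*q - 34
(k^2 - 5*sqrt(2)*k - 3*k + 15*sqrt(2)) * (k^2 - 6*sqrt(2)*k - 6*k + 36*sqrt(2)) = k^4 - 11*sqrt(2)*k^3 - 9*k^3 + 78*k^2 + 99*sqrt(2)*k^2 - 540*k - 198*sqrt(2)*k + 1080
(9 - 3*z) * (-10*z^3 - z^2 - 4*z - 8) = 30*z^4 - 87*z^3 + 3*z^2 - 12*z - 72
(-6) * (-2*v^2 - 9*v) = 12*v^2 + 54*v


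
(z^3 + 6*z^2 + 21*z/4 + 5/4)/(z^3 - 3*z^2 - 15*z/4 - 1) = (z + 5)/(z - 4)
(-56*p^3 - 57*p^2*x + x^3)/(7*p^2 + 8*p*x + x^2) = -8*p + x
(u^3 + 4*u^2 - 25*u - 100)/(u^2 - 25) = u + 4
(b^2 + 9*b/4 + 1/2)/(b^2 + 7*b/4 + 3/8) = 2*(b + 2)/(2*b + 3)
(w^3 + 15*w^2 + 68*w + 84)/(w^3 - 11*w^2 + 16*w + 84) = (w^2 + 13*w + 42)/(w^2 - 13*w + 42)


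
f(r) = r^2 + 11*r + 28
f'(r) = 2*r + 11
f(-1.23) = 15.98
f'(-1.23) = 8.54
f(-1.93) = 10.49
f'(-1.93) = 7.14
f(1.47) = 46.33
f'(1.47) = 13.94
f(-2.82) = 4.93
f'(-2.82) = 5.36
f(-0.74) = 20.41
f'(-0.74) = 9.52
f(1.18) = 42.37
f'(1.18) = 13.36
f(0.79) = 37.31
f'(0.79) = 12.58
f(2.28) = 58.28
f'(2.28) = 15.56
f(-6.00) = -2.00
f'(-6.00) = -1.00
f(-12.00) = 40.00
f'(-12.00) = -13.00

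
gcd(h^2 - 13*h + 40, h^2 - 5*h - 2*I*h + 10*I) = h - 5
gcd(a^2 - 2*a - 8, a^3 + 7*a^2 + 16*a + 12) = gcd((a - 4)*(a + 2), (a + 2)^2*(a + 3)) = a + 2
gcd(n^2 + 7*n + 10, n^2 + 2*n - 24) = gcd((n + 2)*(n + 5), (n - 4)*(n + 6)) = 1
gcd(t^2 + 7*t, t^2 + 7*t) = t^2 + 7*t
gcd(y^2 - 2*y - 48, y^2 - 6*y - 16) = y - 8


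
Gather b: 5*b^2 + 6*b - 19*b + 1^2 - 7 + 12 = 5*b^2 - 13*b + 6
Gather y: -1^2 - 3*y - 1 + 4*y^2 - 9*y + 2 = 4*y^2 - 12*y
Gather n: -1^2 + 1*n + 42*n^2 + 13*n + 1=42*n^2 + 14*n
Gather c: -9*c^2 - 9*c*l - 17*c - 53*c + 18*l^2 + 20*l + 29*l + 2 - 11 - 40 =-9*c^2 + c*(-9*l - 70) + 18*l^2 + 49*l - 49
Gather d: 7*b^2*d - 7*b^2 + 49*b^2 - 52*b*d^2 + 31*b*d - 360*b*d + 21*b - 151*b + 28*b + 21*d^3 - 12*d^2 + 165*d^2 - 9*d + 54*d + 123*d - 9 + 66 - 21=42*b^2 - 102*b + 21*d^3 + d^2*(153 - 52*b) + d*(7*b^2 - 329*b + 168) + 36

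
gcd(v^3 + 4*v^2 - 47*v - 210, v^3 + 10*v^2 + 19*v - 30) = v^2 + 11*v + 30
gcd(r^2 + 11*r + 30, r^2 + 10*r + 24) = r + 6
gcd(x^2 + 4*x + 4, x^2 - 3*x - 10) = x + 2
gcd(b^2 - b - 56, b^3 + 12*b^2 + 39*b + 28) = b + 7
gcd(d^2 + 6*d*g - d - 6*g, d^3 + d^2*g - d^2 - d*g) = d - 1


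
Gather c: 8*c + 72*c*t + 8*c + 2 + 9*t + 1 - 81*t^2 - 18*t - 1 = c*(72*t + 16) - 81*t^2 - 9*t + 2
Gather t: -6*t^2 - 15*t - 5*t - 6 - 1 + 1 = -6*t^2 - 20*t - 6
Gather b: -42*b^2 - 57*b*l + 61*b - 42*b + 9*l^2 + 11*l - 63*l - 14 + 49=-42*b^2 + b*(19 - 57*l) + 9*l^2 - 52*l + 35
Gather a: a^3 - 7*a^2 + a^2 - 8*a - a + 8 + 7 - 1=a^3 - 6*a^2 - 9*a + 14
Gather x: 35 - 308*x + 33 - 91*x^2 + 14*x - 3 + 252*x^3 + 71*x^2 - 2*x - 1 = 252*x^3 - 20*x^2 - 296*x + 64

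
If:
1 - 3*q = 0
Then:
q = 1/3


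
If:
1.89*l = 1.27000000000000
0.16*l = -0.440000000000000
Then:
No Solution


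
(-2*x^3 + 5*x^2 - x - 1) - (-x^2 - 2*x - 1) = -2*x^3 + 6*x^2 + x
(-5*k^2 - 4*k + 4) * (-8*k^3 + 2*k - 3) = 40*k^5 + 32*k^4 - 42*k^3 + 7*k^2 + 20*k - 12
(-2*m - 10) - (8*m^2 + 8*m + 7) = -8*m^2 - 10*m - 17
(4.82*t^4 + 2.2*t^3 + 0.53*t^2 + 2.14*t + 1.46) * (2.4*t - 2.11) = 11.568*t^5 - 4.8902*t^4 - 3.37*t^3 + 4.0177*t^2 - 1.0114*t - 3.0806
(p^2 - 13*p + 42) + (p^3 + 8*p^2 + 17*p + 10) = p^3 + 9*p^2 + 4*p + 52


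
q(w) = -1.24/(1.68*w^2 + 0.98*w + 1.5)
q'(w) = -1.24*(-3.36*w - 0.98)/(1.68*w^2 + 0.98*w + 1.5)^2 = (4.1664*w + 1.2152)/(1.68*w^2 + 0.98*w + 1.5)^2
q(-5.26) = -0.03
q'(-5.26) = -0.01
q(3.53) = -0.05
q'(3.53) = 0.02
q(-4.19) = -0.05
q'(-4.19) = -0.02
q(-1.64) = -0.28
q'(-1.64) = -0.29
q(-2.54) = -0.13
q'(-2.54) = -0.10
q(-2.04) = -0.19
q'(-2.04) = -0.17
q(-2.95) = -0.09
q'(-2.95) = -0.06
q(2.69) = -0.08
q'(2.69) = 0.05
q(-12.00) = -0.01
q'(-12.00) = -0.00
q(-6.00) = -0.02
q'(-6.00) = -0.01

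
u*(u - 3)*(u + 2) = u^3 - u^2 - 6*u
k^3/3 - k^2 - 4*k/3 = k*(k/3 + 1/3)*(k - 4)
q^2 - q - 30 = (q - 6)*(q + 5)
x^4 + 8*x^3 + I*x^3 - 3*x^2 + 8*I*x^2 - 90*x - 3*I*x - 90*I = (x - 3)*(x + 5)*(x + 6)*(x + I)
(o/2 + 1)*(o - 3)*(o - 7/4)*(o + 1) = o^4/2 - 7*o^3/8 - 7*o^2/2 + 25*o/8 + 21/4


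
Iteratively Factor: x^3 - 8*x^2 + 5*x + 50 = (x - 5)*(x^2 - 3*x - 10) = (x - 5)^2*(x + 2)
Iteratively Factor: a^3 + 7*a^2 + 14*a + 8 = (a + 4)*(a^2 + 3*a + 2) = (a + 1)*(a + 4)*(a + 2)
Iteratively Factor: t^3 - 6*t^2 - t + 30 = (t - 3)*(t^2 - 3*t - 10) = (t - 5)*(t - 3)*(t + 2)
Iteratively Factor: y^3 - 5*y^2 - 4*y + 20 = (y - 2)*(y^2 - 3*y - 10) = (y - 5)*(y - 2)*(y + 2)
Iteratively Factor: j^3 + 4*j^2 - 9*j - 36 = (j + 3)*(j^2 + j - 12) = (j + 3)*(j + 4)*(j - 3)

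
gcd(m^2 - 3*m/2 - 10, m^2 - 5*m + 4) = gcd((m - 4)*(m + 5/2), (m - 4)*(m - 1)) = m - 4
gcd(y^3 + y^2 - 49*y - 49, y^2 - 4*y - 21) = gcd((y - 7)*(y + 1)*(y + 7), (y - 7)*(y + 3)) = y - 7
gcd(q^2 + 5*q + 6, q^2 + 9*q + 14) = q + 2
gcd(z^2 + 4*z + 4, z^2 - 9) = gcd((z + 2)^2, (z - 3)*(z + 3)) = 1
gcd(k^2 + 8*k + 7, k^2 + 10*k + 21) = k + 7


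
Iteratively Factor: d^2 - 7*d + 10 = (d - 5)*(d - 2)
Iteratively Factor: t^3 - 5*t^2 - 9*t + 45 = (t - 5)*(t^2 - 9) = (t - 5)*(t - 3)*(t + 3)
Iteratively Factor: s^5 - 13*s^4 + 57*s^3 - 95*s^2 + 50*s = (s - 5)*(s^4 - 8*s^3 + 17*s^2 - 10*s) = s*(s - 5)*(s^3 - 8*s^2 + 17*s - 10) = s*(s - 5)^2*(s^2 - 3*s + 2) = s*(s - 5)^2*(s - 2)*(s - 1)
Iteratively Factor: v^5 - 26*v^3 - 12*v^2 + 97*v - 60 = (v - 1)*(v^4 + v^3 - 25*v^2 - 37*v + 60) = (v - 1)*(v + 3)*(v^3 - 2*v^2 - 19*v + 20) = (v - 1)^2*(v + 3)*(v^2 - v - 20) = (v - 5)*(v - 1)^2*(v + 3)*(v + 4)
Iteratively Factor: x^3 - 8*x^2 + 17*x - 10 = (x - 1)*(x^2 - 7*x + 10) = (x - 5)*(x - 1)*(x - 2)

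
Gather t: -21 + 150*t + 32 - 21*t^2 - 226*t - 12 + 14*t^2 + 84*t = -7*t^2 + 8*t - 1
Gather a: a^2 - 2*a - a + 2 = a^2 - 3*a + 2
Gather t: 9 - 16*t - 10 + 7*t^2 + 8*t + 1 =7*t^2 - 8*t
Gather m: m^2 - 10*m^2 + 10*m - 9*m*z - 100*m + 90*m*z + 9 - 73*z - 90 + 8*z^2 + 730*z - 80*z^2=-9*m^2 + m*(81*z - 90) - 72*z^2 + 657*z - 81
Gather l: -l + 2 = 2 - l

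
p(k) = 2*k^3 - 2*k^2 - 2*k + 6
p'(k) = 6*k^2 - 4*k - 2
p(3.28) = 48.50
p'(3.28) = 49.43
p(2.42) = 17.79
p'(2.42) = 23.46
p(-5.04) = -290.77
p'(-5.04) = 170.57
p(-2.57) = -36.02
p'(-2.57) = 47.91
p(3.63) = 68.05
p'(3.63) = 62.54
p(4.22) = 112.25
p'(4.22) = 87.97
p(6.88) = 548.89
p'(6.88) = 254.49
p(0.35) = 5.14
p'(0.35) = -2.66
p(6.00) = 354.00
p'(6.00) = 190.00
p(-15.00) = -7164.00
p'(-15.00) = 1408.00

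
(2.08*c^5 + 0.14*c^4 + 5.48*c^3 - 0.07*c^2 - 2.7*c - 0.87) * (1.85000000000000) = 3.848*c^5 + 0.259*c^4 + 10.138*c^3 - 0.1295*c^2 - 4.995*c - 1.6095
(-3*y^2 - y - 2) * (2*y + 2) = -6*y^3 - 8*y^2 - 6*y - 4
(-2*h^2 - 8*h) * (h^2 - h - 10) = -2*h^4 - 6*h^3 + 28*h^2 + 80*h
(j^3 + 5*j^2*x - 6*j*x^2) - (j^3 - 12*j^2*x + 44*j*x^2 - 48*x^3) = 17*j^2*x - 50*j*x^2 + 48*x^3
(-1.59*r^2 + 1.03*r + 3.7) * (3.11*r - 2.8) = -4.9449*r^3 + 7.6553*r^2 + 8.623*r - 10.36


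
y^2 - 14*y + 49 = (y - 7)^2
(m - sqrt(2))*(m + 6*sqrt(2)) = m^2 + 5*sqrt(2)*m - 12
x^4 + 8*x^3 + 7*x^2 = x^2*(x + 1)*(x + 7)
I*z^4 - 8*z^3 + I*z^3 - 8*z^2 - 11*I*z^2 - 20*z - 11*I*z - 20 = (z + 1)*(z + 4*I)*(z + 5*I)*(I*z + 1)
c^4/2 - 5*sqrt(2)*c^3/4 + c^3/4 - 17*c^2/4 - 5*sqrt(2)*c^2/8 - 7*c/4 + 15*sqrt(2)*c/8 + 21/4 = (c/2 + sqrt(2)/2)*(c - 1)*(c + 3/2)*(c - 7*sqrt(2)/2)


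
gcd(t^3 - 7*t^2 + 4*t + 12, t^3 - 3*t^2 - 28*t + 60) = t^2 - 8*t + 12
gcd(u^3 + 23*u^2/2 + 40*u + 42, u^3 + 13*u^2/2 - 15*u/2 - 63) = u^2 + 19*u/2 + 21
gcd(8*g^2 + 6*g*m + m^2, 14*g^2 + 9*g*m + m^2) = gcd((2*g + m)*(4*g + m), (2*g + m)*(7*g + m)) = 2*g + m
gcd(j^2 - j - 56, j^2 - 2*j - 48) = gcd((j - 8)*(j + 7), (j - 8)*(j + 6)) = j - 8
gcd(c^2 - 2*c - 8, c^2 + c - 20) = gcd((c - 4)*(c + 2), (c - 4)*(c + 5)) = c - 4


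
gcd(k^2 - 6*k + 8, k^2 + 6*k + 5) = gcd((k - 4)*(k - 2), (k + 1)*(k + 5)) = 1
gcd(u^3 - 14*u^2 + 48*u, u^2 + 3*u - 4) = 1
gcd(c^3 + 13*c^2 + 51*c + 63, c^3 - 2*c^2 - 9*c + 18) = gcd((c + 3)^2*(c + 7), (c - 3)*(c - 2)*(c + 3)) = c + 3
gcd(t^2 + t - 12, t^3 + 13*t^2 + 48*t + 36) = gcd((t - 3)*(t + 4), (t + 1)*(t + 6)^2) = 1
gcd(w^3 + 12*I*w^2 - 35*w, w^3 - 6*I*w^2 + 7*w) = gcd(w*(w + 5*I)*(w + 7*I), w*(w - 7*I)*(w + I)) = w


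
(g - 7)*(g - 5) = g^2 - 12*g + 35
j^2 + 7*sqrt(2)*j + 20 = (j + 2*sqrt(2))*(j + 5*sqrt(2))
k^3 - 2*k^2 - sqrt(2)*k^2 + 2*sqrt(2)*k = k*(k - 2)*(k - sqrt(2))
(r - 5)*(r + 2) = r^2 - 3*r - 10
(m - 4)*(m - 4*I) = m^2 - 4*m - 4*I*m + 16*I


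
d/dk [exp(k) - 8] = exp(k)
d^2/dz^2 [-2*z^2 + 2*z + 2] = -4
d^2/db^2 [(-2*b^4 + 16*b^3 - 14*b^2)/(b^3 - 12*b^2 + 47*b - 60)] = 32*(-b^6 + 48*b^5 - 615*b^4 + 3448*b^3 - 9270*b^2 + 10800*b - 3150)/(b^9 - 36*b^8 + 573*b^7 - 5292*b^6 + 31251*b^5 - 122364*b^4 + 317663*b^3 - 527220*b^2 + 507600*b - 216000)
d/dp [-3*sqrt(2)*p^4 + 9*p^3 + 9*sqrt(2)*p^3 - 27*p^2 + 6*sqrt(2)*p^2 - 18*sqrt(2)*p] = -12*sqrt(2)*p^3 + 27*p^2 + 27*sqrt(2)*p^2 - 54*p + 12*sqrt(2)*p - 18*sqrt(2)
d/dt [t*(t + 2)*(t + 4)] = 3*t^2 + 12*t + 8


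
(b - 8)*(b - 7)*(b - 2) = b^3 - 17*b^2 + 86*b - 112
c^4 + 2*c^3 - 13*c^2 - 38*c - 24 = (c - 4)*(c + 1)*(c + 2)*(c + 3)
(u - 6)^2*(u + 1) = u^3 - 11*u^2 + 24*u + 36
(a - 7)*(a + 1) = a^2 - 6*a - 7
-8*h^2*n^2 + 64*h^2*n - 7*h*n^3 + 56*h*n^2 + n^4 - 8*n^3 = n*(-8*h + n)*(h + n)*(n - 8)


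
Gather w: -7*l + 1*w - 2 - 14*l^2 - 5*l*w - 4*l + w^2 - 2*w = -14*l^2 - 11*l + w^2 + w*(-5*l - 1) - 2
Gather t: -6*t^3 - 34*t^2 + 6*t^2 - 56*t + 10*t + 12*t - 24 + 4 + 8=-6*t^3 - 28*t^2 - 34*t - 12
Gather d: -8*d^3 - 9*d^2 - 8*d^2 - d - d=-8*d^3 - 17*d^2 - 2*d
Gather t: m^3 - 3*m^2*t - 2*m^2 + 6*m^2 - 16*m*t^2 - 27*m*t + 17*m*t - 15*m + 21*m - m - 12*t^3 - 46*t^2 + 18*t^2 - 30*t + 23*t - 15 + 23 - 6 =m^3 + 4*m^2 + 5*m - 12*t^3 + t^2*(-16*m - 28) + t*(-3*m^2 - 10*m - 7) + 2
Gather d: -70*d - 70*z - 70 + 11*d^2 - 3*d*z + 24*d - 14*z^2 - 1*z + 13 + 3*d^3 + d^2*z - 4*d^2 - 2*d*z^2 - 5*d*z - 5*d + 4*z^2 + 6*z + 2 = 3*d^3 + d^2*(z + 7) + d*(-2*z^2 - 8*z - 51) - 10*z^2 - 65*z - 55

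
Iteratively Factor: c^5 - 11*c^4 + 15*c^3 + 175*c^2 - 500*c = (c - 5)*(c^4 - 6*c^3 - 15*c^2 + 100*c) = c*(c - 5)*(c^3 - 6*c^2 - 15*c + 100) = c*(c - 5)^2*(c^2 - c - 20) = c*(c - 5)^2*(c + 4)*(c - 5)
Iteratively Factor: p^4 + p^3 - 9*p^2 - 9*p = (p)*(p^3 + p^2 - 9*p - 9) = p*(p + 1)*(p^2 - 9) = p*(p + 1)*(p + 3)*(p - 3)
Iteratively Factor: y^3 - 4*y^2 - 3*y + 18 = (y - 3)*(y^2 - y - 6) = (y - 3)*(y + 2)*(y - 3)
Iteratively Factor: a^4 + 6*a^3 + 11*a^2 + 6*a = (a + 2)*(a^3 + 4*a^2 + 3*a) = a*(a + 2)*(a^2 + 4*a + 3) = a*(a + 2)*(a + 3)*(a + 1)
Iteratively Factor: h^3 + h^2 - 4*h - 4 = (h + 2)*(h^2 - h - 2) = (h + 1)*(h + 2)*(h - 2)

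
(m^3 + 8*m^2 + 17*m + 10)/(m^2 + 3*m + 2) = m + 5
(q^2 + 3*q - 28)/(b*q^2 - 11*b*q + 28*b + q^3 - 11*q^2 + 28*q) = (q + 7)/(b*q - 7*b + q^2 - 7*q)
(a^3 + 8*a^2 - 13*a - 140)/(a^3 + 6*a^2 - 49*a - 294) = (a^2 + a - 20)/(a^2 - a - 42)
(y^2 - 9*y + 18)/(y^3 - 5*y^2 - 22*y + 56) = (y^2 - 9*y + 18)/(y^3 - 5*y^2 - 22*y + 56)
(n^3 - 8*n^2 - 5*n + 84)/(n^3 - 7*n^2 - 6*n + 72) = (n - 7)/(n - 6)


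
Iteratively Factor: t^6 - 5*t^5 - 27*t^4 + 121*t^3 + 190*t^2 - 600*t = (t - 5)*(t^5 - 27*t^3 - 14*t^2 + 120*t) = (t - 5)*(t + 3)*(t^4 - 3*t^3 - 18*t^2 + 40*t) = (t - 5)*(t - 2)*(t + 3)*(t^3 - t^2 - 20*t) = (t - 5)^2*(t - 2)*(t + 3)*(t^2 + 4*t) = t*(t - 5)^2*(t - 2)*(t + 3)*(t + 4)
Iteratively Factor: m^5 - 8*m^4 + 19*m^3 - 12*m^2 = (m)*(m^4 - 8*m^3 + 19*m^2 - 12*m) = m*(m - 3)*(m^3 - 5*m^2 + 4*m) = m*(m - 4)*(m - 3)*(m^2 - m) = m^2*(m - 4)*(m - 3)*(m - 1)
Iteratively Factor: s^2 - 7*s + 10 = (s - 2)*(s - 5)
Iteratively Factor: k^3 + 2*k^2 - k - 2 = (k + 1)*(k^2 + k - 2) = (k - 1)*(k + 1)*(k + 2)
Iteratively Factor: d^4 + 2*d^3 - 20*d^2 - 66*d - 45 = (d - 5)*(d^3 + 7*d^2 + 15*d + 9) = (d - 5)*(d + 1)*(d^2 + 6*d + 9) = (d - 5)*(d + 1)*(d + 3)*(d + 3)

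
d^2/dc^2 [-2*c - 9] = 0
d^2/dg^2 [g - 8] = 0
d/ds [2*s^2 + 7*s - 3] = 4*s + 7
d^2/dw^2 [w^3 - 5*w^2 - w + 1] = 6*w - 10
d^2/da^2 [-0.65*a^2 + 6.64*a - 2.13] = -1.30000000000000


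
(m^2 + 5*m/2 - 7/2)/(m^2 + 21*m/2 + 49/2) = (m - 1)/(m + 7)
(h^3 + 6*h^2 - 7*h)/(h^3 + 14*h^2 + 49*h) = (h - 1)/(h + 7)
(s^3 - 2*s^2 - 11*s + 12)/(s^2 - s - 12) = s - 1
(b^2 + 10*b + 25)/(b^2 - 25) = (b + 5)/(b - 5)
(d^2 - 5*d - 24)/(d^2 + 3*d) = (d - 8)/d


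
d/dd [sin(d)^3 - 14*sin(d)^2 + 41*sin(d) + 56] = (3*sin(d)^2 - 28*sin(d) + 41)*cos(d)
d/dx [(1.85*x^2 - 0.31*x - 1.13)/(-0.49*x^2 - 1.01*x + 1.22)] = (-2.0204*x^2 + 3.4066*x - 1.5195)/(0.2401*x^4 + 0.9898*x^3 - 0.1755*x^2 - 2.4644*x + 1.4884)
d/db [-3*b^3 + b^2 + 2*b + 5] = -9*b^2 + 2*b + 2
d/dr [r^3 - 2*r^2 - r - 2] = 3*r^2 - 4*r - 1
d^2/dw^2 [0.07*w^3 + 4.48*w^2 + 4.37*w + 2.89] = 0.42*w + 8.96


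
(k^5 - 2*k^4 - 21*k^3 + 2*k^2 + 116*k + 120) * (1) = k^5 - 2*k^4 - 21*k^3 + 2*k^2 + 116*k + 120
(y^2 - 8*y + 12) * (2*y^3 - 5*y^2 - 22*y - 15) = 2*y^5 - 21*y^4 + 42*y^3 + 101*y^2 - 144*y - 180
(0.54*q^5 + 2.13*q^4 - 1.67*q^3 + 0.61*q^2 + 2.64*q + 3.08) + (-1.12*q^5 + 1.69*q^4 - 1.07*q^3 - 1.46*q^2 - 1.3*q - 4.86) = -0.58*q^5 + 3.82*q^4 - 2.74*q^3 - 0.85*q^2 + 1.34*q - 1.78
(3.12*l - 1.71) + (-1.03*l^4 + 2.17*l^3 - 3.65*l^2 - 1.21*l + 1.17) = -1.03*l^4 + 2.17*l^3 - 3.65*l^2 + 1.91*l - 0.54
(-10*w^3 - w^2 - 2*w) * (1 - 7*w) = 70*w^4 - 3*w^3 + 13*w^2 - 2*w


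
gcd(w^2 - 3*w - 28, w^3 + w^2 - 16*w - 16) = w + 4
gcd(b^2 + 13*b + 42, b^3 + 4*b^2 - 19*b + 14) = b + 7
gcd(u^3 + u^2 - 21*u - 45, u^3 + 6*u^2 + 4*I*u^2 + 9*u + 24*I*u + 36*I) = u^2 + 6*u + 9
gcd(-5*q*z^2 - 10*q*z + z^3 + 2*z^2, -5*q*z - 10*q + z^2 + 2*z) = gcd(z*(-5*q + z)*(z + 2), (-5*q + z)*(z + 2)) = -5*q*z - 10*q + z^2 + 2*z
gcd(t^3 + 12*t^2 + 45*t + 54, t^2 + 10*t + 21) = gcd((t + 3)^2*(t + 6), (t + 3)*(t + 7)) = t + 3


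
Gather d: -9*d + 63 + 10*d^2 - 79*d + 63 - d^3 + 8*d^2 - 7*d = -d^3 + 18*d^2 - 95*d + 126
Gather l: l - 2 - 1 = l - 3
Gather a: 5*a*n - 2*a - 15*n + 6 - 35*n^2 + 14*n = a*(5*n - 2) - 35*n^2 - n + 6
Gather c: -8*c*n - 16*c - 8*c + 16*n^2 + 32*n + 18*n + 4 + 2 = c*(-8*n - 24) + 16*n^2 + 50*n + 6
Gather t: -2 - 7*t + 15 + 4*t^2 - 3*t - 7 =4*t^2 - 10*t + 6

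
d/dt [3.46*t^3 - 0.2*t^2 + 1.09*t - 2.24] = 10.38*t^2 - 0.4*t + 1.09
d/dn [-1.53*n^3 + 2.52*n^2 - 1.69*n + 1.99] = -4.59*n^2 + 5.04*n - 1.69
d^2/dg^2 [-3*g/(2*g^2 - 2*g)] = -3/(g^3 - 3*g^2 + 3*g - 1)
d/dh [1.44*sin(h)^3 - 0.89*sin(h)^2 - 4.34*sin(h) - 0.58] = (4.32*sin(h)^2 - 1.78*sin(h) - 4.34)*cos(h)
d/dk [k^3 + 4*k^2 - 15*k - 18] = 3*k^2 + 8*k - 15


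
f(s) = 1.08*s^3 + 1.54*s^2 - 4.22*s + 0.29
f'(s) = 3.24*s^2 + 3.08*s - 4.22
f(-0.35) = 1.91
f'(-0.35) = -4.90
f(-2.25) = 5.28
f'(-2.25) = 5.25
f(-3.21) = -6.02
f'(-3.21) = 19.28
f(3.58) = 54.47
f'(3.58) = 48.33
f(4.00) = 77.17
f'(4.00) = 59.94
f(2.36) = 13.10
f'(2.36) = 21.09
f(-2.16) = 5.71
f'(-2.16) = 4.24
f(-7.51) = -338.61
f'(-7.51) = 155.39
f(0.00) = 0.29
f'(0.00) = -4.22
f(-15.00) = -3234.91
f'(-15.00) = 678.58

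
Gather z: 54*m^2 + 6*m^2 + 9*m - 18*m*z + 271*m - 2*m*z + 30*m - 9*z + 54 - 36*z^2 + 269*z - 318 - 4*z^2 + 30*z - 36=60*m^2 + 310*m - 40*z^2 + z*(290 - 20*m) - 300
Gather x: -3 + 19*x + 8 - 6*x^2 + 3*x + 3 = -6*x^2 + 22*x + 8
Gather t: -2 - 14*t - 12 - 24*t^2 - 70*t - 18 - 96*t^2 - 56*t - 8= -120*t^2 - 140*t - 40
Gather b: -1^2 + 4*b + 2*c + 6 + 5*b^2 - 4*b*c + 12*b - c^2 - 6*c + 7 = 5*b^2 + b*(16 - 4*c) - c^2 - 4*c + 12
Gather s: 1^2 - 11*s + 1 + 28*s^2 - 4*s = 28*s^2 - 15*s + 2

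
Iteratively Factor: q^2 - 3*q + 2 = (q - 1)*(q - 2)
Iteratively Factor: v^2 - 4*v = (v - 4)*(v)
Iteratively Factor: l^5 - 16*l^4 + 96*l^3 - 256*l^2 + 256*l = (l)*(l^4 - 16*l^3 + 96*l^2 - 256*l + 256) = l*(l - 4)*(l^3 - 12*l^2 + 48*l - 64) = l*(l - 4)^2*(l^2 - 8*l + 16) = l*(l - 4)^3*(l - 4)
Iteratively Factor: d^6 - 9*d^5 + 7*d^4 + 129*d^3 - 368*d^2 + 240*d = (d - 1)*(d^5 - 8*d^4 - d^3 + 128*d^2 - 240*d) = d*(d - 1)*(d^4 - 8*d^3 - d^2 + 128*d - 240) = d*(d - 1)*(d + 4)*(d^3 - 12*d^2 + 47*d - 60) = d*(d - 4)*(d - 1)*(d + 4)*(d^2 - 8*d + 15) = d*(d - 4)*(d - 3)*(d - 1)*(d + 4)*(d - 5)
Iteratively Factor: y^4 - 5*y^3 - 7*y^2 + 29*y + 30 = (y - 3)*(y^3 - 2*y^2 - 13*y - 10) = (y - 5)*(y - 3)*(y^2 + 3*y + 2) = (y - 5)*(y - 3)*(y + 1)*(y + 2)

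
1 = 1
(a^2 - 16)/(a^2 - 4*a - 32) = (a - 4)/(a - 8)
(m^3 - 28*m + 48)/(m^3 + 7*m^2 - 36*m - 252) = (m^2 - 6*m + 8)/(m^2 + m - 42)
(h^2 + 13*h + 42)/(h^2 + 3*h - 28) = (h + 6)/(h - 4)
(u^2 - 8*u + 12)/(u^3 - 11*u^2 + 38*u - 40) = (u - 6)/(u^2 - 9*u + 20)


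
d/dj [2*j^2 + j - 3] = 4*j + 1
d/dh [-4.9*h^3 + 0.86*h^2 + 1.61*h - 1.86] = -14.7*h^2 + 1.72*h + 1.61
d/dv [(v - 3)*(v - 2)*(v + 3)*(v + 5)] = 4*v^3 + 9*v^2 - 38*v - 27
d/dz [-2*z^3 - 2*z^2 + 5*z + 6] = -6*z^2 - 4*z + 5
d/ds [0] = 0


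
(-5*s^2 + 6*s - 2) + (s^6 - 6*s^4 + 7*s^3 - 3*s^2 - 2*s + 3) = s^6 - 6*s^4 + 7*s^3 - 8*s^2 + 4*s + 1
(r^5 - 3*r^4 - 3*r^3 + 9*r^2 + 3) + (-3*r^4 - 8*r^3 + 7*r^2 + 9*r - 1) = r^5 - 6*r^4 - 11*r^3 + 16*r^2 + 9*r + 2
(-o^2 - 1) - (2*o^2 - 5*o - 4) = -3*o^2 + 5*o + 3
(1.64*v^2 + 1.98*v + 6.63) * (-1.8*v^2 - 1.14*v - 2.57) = -2.952*v^4 - 5.4336*v^3 - 18.406*v^2 - 12.6468*v - 17.0391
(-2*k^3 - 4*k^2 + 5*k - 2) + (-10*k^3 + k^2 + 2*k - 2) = -12*k^3 - 3*k^2 + 7*k - 4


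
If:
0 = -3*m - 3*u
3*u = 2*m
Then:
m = 0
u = 0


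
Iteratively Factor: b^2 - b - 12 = (b - 4)*(b + 3)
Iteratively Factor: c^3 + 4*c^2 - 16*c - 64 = (c - 4)*(c^2 + 8*c + 16) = (c - 4)*(c + 4)*(c + 4)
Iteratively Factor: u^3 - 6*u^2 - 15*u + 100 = (u + 4)*(u^2 - 10*u + 25) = (u - 5)*(u + 4)*(u - 5)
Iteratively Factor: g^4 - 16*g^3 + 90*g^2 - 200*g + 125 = (g - 1)*(g^3 - 15*g^2 + 75*g - 125) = (g - 5)*(g - 1)*(g^2 - 10*g + 25) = (g - 5)^2*(g - 1)*(g - 5)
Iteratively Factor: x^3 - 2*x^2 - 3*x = (x + 1)*(x^2 - 3*x) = (x - 3)*(x + 1)*(x)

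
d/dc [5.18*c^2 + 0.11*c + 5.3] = 10.36*c + 0.11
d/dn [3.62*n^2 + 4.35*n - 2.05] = 7.24*n + 4.35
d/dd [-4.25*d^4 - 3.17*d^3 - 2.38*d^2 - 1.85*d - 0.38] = -17.0*d^3 - 9.51*d^2 - 4.76*d - 1.85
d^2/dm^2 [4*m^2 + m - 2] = 8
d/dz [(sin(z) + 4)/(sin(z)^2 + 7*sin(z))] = (-8*sin(z) + cos(z)^2 - 29)*cos(z)/((sin(z) + 7)^2*sin(z)^2)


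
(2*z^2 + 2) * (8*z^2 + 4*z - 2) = 16*z^4 + 8*z^3 + 12*z^2 + 8*z - 4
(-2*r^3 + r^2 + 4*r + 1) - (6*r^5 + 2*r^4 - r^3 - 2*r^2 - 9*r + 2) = -6*r^5 - 2*r^4 - r^3 + 3*r^2 + 13*r - 1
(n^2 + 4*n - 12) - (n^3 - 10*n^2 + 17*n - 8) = -n^3 + 11*n^2 - 13*n - 4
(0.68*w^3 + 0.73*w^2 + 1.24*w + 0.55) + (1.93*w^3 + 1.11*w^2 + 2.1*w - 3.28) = 2.61*w^3 + 1.84*w^2 + 3.34*w - 2.73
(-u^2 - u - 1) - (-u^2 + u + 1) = -2*u - 2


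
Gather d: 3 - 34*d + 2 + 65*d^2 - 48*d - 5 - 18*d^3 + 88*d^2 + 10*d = -18*d^3 + 153*d^2 - 72*d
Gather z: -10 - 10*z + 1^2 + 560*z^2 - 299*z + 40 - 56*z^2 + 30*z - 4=504*z^2 - 279*z + 27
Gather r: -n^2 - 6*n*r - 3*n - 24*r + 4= -n^2 - 3*n + r*(-6*n - 24) + 4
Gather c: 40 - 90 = -50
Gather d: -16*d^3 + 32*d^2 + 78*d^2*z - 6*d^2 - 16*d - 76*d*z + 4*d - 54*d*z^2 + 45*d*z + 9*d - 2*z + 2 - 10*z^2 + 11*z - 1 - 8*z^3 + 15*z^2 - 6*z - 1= -16*d^3 + d^2*(78*z + 26) + d*(-54*z^2 - 31*z - 3) - 8*z^3 + 5*z^2 + 3*z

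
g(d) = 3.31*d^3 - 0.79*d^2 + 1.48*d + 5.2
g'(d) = 9.93*d^2 - 1.58*d + 1.48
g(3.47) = 139.12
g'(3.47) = 115.56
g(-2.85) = -82.06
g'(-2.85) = 86.64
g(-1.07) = -1.34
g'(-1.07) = 14.54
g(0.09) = 5.33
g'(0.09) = 1.42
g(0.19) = 5.48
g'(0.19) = 1.54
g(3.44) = 135.68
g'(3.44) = 113.55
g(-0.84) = 1.44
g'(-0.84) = 9.81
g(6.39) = 846.04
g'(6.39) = 396.85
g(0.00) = 5.20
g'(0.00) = 1.48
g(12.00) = 5628.88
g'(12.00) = 1412.44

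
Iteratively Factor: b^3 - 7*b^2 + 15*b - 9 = (b - 3)*(b^2 - 4*b + 3) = (b - 3)*(b - 1)*(b - 3)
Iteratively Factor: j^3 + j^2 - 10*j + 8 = (j - 1)*(j^2 + 2*j - 8) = (j - 2)*(j - 1)*(j + 4)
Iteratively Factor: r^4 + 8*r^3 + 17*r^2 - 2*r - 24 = (r - 1)*(r^3 + 9*r^2 + 26*r + 24) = (r - 1)*(r + 4)*(r^2 + 5*r + 6) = (r - 1)*(r + 2)*(r + 4)*(r + 3)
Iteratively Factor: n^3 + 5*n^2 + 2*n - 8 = (n + 4)*(n^2 + n - 2) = (n - 1)*(n + 4)*(n + 2)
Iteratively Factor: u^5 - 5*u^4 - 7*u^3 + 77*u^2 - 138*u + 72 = (u - 3)*(u^4 - 2*u^3 - 13*u^2 + 38*u - 24) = (u - 3)^2*(u^3 + u^2 - 10*u + 8) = (u - 3)^2*(u - 1)*(u^2 + 2*u - 8) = (u - 3)^2*(u - 1)*(u + 4)*(u - 2)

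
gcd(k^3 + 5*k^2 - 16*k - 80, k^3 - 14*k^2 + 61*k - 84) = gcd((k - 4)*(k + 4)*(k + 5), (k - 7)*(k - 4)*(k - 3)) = k - 4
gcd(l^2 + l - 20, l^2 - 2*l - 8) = l - 4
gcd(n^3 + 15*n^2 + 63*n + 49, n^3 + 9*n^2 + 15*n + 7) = n^2 + 8*n + 7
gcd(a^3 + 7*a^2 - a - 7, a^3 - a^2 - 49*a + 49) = a^2 + 6*a - 7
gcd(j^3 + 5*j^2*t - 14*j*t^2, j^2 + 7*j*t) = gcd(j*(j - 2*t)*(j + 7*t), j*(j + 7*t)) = j^2 + 7*j*t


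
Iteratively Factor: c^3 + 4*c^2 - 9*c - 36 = (c - 3)*(c^2 + 7*c + 12) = (c - 3)*(c + 4)*(c + 3)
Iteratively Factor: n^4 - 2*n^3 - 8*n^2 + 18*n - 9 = (n + 3)*(n^3 - 5*n^2 + 7*n - 3) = (n - 1)*(n + 3)*(n^2 - 4*n + 3) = (n - 1)^2*(n + 3)*(n - 3)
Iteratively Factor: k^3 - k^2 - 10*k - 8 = (k + 1)*(k^2 - 2*k - 8) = (k - 4)*(k + 1)*(k + 2)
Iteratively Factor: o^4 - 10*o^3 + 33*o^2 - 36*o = (o - 3)*(o^3 - 7*o^2 + 12*o) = o*(o - 3)*(o^2 - 7*o + 12) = o*(o - 4)*(o - 3)*(o - 3)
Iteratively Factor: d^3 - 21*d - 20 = (d + 4)*(d^2 - 4*d - 5) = (d - 5)*(d + 4)*(d + 1)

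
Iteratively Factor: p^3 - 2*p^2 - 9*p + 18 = (p - 2)*(p^2 - 9) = (p - 2)*(p + 3)*(p - 3)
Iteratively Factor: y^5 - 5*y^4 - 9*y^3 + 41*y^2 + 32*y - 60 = (y - 3)*(y^4 - 2*y^3 - 15*y^2 - 4*y + 20) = (y - 3)*(y - 1)*(y^3 - y^2 - 16*y - 20) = (y - 3)*(y - 1)*(y + 2)*(y^2 - 3*y - 10) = (y - 5)*(y - 3)*(y - 1)*(y + 2)*(y + 2)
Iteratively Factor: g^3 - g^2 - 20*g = (g - 5)*(g^2 + 4*g) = (g - 5)*(g + 4)*(g)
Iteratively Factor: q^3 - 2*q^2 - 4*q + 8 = (q + 2)*(q^2 - 4*q + 4) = (q - 2)*(q + 2)*(q - 2)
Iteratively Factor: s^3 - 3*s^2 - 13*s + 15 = (s - 5)*(s^2 + 2*s - 3) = (s - 5)*(s - 1)*(s + 3)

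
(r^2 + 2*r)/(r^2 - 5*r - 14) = r/(r - 7)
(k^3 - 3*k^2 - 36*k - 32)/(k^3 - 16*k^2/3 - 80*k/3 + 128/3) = 3*(k + 1)/(3*k - 4)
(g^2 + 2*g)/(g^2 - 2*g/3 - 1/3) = 3*g*(g + 2)/(3*g^2 - 2*g - 1)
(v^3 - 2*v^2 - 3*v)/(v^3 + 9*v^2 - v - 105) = v*(v + 1)/(v^2 + 12*v + 35)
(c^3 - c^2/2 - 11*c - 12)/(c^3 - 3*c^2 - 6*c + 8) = (c + 3/2)/(c - 1)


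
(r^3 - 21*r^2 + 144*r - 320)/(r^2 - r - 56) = (r^2 - 13*r + 40)/(r + 7)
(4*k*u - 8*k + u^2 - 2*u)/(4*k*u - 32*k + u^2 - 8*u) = (u - 2)/(u - 8)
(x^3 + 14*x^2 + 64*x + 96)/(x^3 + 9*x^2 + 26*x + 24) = (x^2 + 10*x + 24)/(x^2 + 5*x + 6)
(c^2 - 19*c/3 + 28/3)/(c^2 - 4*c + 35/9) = 3*(c - 4)/(3*c - 5)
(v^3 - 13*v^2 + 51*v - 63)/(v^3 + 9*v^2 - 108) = (v^2 - 10*v + 21)/(v^2 + 12*v + 36)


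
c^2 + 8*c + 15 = (c + 3)*(c + 5)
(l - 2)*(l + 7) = l^2 + 5*l - 14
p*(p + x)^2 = p^3 + 2*p^2*x + p*x^2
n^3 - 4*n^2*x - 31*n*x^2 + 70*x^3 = (n - 7*x)*(n - 2*x)*(n + 5*x)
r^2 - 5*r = r*(r - 5)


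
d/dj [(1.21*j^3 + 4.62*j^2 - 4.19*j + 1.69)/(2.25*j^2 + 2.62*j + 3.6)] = (2.7225*j^4 + 6.3404*j^3 + 34.5999*j^2 + 25.659*j - 19.5118)/(5.0625*j^4 + 11.79*j^3 + 23.0644*j^2 + 18.864*j + 12.96)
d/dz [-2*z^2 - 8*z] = -4*z - 8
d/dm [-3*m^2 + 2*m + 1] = 2 - 6*m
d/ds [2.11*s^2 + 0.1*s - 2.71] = 4.22*s + 0.1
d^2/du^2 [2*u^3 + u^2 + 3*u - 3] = 12*u + 2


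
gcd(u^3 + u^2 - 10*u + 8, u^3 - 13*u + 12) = u^2 + 3*u - 4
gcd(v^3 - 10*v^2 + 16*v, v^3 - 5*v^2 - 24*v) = v^2 - 8*v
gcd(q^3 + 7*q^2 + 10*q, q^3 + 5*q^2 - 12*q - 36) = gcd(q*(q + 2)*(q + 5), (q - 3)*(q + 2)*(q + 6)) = q + 2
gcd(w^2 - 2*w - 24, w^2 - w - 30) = w - 6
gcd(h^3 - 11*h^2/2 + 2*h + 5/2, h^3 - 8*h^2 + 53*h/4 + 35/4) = h^2 - 9*h/2 - 5/2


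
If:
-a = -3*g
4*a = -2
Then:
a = -1/2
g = -1/6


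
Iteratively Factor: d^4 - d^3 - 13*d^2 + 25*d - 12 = (d - 1)*(d^3 - 13*d + 12) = (d - 1)*(d + 4)*(d^2 - 4*d + 3) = (d - 3)*(d - 1)*(d + 4)*(d - 1)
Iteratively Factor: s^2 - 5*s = (s - 5)*(s)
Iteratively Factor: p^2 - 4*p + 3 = (p - 1)*(p - 3)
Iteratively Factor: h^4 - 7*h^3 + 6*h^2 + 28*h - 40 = (h + 2)*(h^3 - 9*h^2 + 24*h - 20) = (h - 5)*(h + 2)*(h^2 - 4*h + 4) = (h - 5)*(h - 2)*(h + 2)*(h - 2)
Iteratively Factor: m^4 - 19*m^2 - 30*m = (m + 3)*(m^3 - 3*m^2 - 10*m) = (m - 5)*(m + 3)*(m^2 + 2*m) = (m - 5)*(m + 2)*(m + 3)*(m)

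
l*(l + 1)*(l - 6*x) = l^3 - 6*l^2*x + l^2 - 6*l*x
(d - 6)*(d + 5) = d^2 - d - 30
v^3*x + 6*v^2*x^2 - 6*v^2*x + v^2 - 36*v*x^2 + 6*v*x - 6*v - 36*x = (v - 6)*(v + 6*x)*(v*x + 1)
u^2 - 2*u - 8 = (u - 4)*(u + 2)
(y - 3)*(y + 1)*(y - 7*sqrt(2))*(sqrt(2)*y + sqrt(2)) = sqrt(2)*y^4 - 14*y^3 - sqrt(2)*y^3 - 5*sqrt(2)*y^2 + 14*y^2 - 3*sqrt(2)*y + 70*y + 42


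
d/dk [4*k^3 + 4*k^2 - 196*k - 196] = 12*k^2 + 8*k - 196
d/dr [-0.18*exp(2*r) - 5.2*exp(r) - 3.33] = (-0.36*exp(r) - 5.2)*exp(r)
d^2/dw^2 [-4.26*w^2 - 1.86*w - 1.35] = -8.52000000000000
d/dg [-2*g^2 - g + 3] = -4*g - 1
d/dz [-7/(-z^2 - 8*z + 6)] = 14*(-z - 4)/(z^2 + 8*z - 6)^2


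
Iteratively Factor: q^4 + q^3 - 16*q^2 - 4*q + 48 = (q + 2)*(q^3 - q^2 - 14*q + 24) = (q - 3)*(q + 2)*(q^2 + 2*q - 8) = (q - 3)*(q + 2)*(q + 4)*(q - 2)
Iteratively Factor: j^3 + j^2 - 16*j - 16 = (j + 1)*(j^2 - 16) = (j - 4)*(j + 1)*(j + 4)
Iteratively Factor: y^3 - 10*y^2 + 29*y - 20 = (y - 1)*(y^2 - 9*y + 20) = (y - 4)*(y - 1)*(y - 5)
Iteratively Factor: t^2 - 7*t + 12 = (t - 3)*(t - 4)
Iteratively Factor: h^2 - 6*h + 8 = (h - 2)*(h - 4)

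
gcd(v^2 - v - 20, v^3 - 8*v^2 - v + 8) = 1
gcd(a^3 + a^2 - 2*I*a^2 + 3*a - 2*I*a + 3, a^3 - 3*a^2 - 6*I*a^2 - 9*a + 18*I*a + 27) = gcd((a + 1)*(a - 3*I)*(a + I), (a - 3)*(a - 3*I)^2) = a - 3*I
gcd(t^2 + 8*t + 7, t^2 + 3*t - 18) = 1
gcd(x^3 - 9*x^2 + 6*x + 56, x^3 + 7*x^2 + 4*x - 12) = x + 2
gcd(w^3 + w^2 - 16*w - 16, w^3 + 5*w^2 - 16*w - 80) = w^2 - 16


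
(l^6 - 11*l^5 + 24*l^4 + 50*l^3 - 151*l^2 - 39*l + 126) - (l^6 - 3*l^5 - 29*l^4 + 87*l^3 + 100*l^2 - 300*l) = -8*l^5 + 53*l^4 - 37*l^3 - 251*l^2 + 261*l + 126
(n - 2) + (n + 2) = 2*n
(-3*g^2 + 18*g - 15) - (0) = -3*g^2 + 18*g - 15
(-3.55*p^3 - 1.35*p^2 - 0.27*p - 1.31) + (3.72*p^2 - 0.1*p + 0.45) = -3.55*p^3 + 2.37*p^2 - 0.37*p - 0.86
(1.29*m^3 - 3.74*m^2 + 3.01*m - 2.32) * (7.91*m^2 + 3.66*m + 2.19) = 10.2039*m^5 - 24.862*m^4 + 12.9458*m^3 - 15.5252*m^2 - 1.8993*m - 5.0808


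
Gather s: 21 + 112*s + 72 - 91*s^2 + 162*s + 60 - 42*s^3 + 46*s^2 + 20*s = -42*s^3 - 45*s^2 + 294*s + 153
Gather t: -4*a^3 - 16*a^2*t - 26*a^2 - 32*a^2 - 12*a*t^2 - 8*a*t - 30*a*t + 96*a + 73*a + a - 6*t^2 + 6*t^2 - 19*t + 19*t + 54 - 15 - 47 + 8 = -4*a^3 - 58*a^2 - 12*a*t^2 + 170*a + t*(-16*a^2 - 38*a)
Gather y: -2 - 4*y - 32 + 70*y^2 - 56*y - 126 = 70*y^2 - 60*y - 160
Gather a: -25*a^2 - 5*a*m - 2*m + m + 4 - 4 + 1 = -25*a^2 - 5*a*m - m + 1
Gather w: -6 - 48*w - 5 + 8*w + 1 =-40*w - 10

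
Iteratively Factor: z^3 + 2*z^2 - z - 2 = (z - 1)*(z^2 + 3*z + 2) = (z - 1)*(z + 1)*(z + 2)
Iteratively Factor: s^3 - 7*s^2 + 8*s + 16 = (s - 4)*(s^2 - 3*s - 4) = (s - 4)^2*(s + 1)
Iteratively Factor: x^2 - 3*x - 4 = (x - 4)*(x + 1)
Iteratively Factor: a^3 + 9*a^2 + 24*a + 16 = (a + 4)*(a^2 + 5*a + 4) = (a + 4)^2*(a + 1)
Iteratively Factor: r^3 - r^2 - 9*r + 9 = (r - 3)*(r^2 + 2*r - 3) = (r - 3)*(r - 1)*(r + 3)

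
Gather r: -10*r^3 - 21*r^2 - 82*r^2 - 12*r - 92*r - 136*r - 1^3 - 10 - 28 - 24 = -10*r^3 - 103*r^2 - 240*r - 63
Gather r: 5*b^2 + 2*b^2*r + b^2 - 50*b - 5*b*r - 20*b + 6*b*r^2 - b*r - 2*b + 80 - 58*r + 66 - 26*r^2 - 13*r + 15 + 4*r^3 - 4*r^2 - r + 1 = 6*b^2 - 72*b + 4*r^3 + r^2*(6*b - 30) + r*(2*b^2 - 6*b - 72) + 162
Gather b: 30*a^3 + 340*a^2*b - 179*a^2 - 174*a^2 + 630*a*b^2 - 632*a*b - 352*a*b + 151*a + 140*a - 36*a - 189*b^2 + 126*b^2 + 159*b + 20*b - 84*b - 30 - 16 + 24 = 30*a^3 - 353*a^2 + 255*a + b^2*(630*a - 63) + b*(340*a^2 - 984*a + 95) - 22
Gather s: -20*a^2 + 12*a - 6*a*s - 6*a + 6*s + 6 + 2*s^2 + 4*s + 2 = -20*a^2 + 6*a + 2*s^2 + s*(10 - 6*a) + 8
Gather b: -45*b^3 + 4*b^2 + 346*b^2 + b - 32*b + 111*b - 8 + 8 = -45*b^3 + 350*b^2 + 80*b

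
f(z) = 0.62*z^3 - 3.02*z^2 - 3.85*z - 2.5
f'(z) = 1.86*z^2 - 6.04*z - 3.85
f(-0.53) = -1.40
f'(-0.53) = -0.13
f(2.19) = -18.90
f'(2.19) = -8.16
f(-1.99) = -11.68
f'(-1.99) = 15.54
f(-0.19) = -1.88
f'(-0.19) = -2.64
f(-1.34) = -4.26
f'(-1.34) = 7.58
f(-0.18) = -1.91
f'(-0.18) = -2.70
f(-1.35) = -4.33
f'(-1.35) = 7.69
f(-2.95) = -33.34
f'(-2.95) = 30.15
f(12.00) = 587.78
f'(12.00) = 191.51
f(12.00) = 587.78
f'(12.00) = 191.51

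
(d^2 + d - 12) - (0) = d^2 + d - 12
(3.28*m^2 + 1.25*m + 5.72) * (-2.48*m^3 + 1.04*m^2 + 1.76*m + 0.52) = -8.1344*m^5 + 0.3112*m^4 - 7.1128*m^3 + 9.8544*m^2 + 10.7172*m + 2.9744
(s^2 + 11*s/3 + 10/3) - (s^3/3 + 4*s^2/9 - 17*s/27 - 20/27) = -s^3/3 + 5*s^2/9 + 116*s/27 + 110/27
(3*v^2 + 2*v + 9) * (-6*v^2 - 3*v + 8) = -18*v^4 - 21*v^3 - 36*v^2 - 11*v + 72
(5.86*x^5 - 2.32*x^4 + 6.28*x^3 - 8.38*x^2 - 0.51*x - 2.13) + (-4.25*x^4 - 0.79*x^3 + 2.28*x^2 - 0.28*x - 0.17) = 5.86*x^5 - 6.57*x^4 + 5.49*x^3 - 6.1*x^2 - 0.79*x - 2.3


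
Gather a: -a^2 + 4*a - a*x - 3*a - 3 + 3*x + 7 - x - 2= -a^2 + a*(1 - x) + 2*x + 2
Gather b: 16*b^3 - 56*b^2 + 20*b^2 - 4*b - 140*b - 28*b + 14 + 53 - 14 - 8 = 16*b^3 - 36*b^2 - 172*b + 45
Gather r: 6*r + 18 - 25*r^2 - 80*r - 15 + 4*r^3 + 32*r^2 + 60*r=4*r^3 + 7*r^2 - 14*r + 3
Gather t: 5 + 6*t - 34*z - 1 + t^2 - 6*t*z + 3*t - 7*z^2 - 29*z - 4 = t^2 + t*(9 - 6*z) - 7*z^2 - 63*z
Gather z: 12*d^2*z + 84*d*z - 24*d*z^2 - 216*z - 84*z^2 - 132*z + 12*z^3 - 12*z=12*z^3 + z^2*(-24*d - 84) + z*(12*d^2 + 84*d - 360)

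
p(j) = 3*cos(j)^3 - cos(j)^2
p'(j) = -9*sin(j)*cos(j)^2 + 2*sin(j)*cos(j) = (2 - 9*cos(j))*sin(j)*cos(j)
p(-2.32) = -1.41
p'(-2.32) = 4.05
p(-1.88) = -0.18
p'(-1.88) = 1.37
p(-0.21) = 1.85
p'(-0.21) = 1.39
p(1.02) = 0.16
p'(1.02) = -1.21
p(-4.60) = -0.02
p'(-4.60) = -0.34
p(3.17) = -4.00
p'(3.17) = 0.31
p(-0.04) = 1.99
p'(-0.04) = 0.28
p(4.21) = -0.57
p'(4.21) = 2.67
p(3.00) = -3.89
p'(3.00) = -1.52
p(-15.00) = -1.89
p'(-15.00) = 4.37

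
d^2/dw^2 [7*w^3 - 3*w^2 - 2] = 42*w - 6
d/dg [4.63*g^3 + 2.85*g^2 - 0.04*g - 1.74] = 13.89*g^2 + 5.7*g - 0.04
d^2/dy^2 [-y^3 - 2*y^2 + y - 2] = -6*y - 4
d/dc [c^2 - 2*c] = 2*c - 2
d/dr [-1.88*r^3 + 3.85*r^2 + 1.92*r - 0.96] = -5.64*r^2 + 7.7*r + 1.92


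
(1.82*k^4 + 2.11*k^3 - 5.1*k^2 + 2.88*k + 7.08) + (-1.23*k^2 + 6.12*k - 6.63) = 1.82*k^4 + 2.11*k^3 - 6.33*k^2 + 9.0*k + 0.45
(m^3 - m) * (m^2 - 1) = m^5 - 2*m^3 + m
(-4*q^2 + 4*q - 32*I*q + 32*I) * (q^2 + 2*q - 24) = -4*q^4 - 4*q^3 - 32*I*q^3 + 104*q^2 - 32*I*q^2 - 96*q + 832*I*q - 768*I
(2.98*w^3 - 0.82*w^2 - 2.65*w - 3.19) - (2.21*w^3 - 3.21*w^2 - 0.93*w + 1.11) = 0.77*w^3 + 2.39*w^2 - 1.72*w - 4.3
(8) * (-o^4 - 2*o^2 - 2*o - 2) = -8*o^4 - 16*o^2 - 16*o - 16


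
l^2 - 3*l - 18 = (l - 6)*(l + 3)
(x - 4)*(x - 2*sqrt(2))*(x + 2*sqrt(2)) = x^3 - 4*x^2 - 8*x + 32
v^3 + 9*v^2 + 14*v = v*(v + 2)*(v + 7)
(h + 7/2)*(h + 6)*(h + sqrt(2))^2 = h^4 + 2*sqrt(2)*h^3 + 19*h^3/2 + 23*h^2 + 19*sqrt(2)*h^2 + 19*h + 42*sqrt(2)*h + 42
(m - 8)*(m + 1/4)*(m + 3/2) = m^3 - 25*m^2/4 - 109*m/8 - 3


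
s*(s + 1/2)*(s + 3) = s^3 + 7*s^2/2 + 3*s/2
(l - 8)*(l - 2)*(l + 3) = l^3 - 7*l^2 - 14*l + 48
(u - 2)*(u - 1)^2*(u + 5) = u^4 + u^3 - 15*u^2 + 23*u - 10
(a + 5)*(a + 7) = a^2 + 12*a + 35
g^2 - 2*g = g*(g - 2)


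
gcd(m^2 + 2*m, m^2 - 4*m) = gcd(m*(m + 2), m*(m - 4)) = m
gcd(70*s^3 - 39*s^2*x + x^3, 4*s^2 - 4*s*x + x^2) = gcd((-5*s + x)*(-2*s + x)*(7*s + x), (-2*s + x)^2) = -2*s + x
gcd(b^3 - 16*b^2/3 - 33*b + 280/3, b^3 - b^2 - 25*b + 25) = b + 5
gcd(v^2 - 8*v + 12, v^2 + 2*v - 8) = v - 2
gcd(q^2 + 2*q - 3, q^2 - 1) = q - 1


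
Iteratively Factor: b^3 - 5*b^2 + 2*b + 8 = (b - 2)*(b^2 - 3*b - 4) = (b - 2)*(b + 1)*(b - 4)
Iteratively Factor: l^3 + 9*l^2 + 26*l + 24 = (l + 2)*(l^2 + 7*l + 12) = (l + 2)*(l + 3)*(l + 4)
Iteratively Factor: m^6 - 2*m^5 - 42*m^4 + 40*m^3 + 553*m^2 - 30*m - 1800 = (m + 3)*(m^5 - 5*m^4 - 27*m^3 + 121*m^2 + 190*m - 600) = (m + 3)^2*(m^4 - 8*m^3 - 3*m^2 + 130*m - 200) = (m - 2)*(m + 3)^2*(m^3 - 6*m^2 - 15*m + 100) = (m - 2)*(m + 3)^2*(m + 4)*(m^2 - 10*m + 25) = (m - 5)*(m - 2)*(m + 3)^2*(m + 4)*(m - 5)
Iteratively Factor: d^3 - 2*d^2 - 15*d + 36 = (d - 3)*(d^2 + d - 12) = (d - 3)^2*(d + 4)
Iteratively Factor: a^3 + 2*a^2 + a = (a + 1)*(a^2 + a) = (a + 1)^2*(a)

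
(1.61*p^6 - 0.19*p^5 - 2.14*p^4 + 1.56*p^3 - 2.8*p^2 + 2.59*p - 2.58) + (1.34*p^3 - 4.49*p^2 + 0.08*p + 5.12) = 1.61*p^6 - 0.19*p^5 - 2.14*p^4 + 2.9*p^3 - 7.29*p^2 + 2.67*p + 2.54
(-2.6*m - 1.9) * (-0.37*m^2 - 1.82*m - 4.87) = 0.962*m^3 + 5.435*m^2 + 16.12*m + 9.253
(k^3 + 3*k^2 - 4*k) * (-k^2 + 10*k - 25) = -k^5 + 7*k^4 + 9*k^3 - 115*k^2 + 100*k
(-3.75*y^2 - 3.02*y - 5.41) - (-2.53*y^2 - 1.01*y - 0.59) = -1.22*y^2 - 2.01*y - 4.82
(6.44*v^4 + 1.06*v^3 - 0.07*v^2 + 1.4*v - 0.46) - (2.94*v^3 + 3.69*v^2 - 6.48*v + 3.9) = 6.44*v^4 - 1.88*v^3 - 3.76*v^2 + 7.88*v - 4.36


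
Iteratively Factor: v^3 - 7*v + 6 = (v - 1)*(v^2 + v - 6) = (v - 1)*(v + 3)*(v - 2)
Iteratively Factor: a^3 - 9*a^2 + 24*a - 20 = (a - 2)*(a^2 - 7*a + 10) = (a - 5)*(a - 2)*(a - 2)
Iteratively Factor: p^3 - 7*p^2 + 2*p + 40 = (p + 2)*(p^2 - 9*p + 20) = (p - 5)*(p + 2)*(p - 4)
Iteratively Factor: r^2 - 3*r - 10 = (r + 2)*(r - 5)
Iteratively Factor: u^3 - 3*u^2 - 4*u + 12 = (u - 2)*(u^2 - u - 6) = (u - 2)*(u + 2)*(u - 3)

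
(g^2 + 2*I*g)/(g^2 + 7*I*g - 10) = g/(g + 5*I)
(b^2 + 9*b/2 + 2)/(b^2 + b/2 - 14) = (2*b + 1)/(2*b - 7)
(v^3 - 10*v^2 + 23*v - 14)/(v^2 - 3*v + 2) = v - 7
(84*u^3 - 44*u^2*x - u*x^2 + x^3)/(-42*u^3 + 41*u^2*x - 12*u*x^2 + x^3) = (-42*u^2 + u*x + x^2)/(21*u^2 - 10*u*x + x^2)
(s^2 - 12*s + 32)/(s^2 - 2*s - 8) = (s - 8)/(s + 2)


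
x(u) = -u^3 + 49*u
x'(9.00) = -194.00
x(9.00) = -288.00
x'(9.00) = -194.00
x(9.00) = -288.00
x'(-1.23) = 44.46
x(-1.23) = -58.41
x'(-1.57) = 41.61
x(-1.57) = -73.06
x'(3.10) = 20.17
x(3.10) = 122.11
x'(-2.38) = 32.01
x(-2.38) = -103.14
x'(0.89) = 46.62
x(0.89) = 42.91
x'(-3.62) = 9.69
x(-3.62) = -129.94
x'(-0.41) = 48.50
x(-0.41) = -20.02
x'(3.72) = 7.48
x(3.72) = 130.80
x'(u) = 49 - 3*u^2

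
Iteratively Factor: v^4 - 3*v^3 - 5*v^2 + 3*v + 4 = (v - 4)*(v^3 + v^2 - v - 1) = (v - 4)*(v + 1)*(v^2 - 1) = (v - 4)*(v + 1)^2*(v - 1)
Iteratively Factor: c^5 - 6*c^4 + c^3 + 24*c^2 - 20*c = (c - 5)*(c^4 - c^3 - 4*c^2 + 4*c) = (c - 5)*(c - 1)*(c^3 - 4*c) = c*(c - 5)*(c - 1)*(c^2 - 4) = c*(c - 5)*(c - 2)*(c - 1)*(c + 2)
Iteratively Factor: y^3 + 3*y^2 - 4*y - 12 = (y - 2)*(y^2 + 5*y + 6) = (y - 2)*(y + 2)*(y + 3)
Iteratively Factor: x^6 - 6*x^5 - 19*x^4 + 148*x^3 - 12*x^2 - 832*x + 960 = (x - 5)*(x^5 - x^4 - 24*x^3 + 28*x^2 + 128*x - 192) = (x - 5)*(x + 3)*(x^4 - 4*x^3 - 12*x^2 + 64*x - 64) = (x - 5)*(x + 3)*(x + 4)*(x^3 - 8*x^2 + 20*x - 16) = (x - 5)*(x - 2)*(x + 3)*(x + 4)*(x^2 - 6*x + 8) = (x - 5)*(x - 2)^2*(x + 3)*(x + 4)*(x - 4)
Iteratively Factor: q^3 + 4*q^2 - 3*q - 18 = (q - 2)*(q^2 + 6*q + 9) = (q - 2)*(q + 3)*(q + 3)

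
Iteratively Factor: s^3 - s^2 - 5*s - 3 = (s - 3)*(s^2 + 2*s + 1) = (s - 3)*(s + 1)*(s + 1)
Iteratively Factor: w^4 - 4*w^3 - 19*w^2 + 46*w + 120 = (w - 4)*(w^3 - 19*w - 30) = (w - 4)*(w + 3)*(w^2 - 3*w - 10) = (w - 4)*(w + 2)*(w + 3)*(w - 5)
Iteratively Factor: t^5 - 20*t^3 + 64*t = (t - 2)*(t^4 + 2*t^3 - 16*t^2 - 32*t) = (t - 2)*(t + 2)*(t^3 - 16*t) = t*(t - 2)*(t + 2)*(t^2 - 16) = t*(t - 2)*(t + 2)*(t + 4)*(t - 4)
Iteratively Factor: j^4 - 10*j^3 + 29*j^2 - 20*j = (j - 4)*(j^3 - 6*j^2 + 5*j) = j*(j - 4)*(j^2 - 6*j + 5) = j*(j - 5)*(j - 4)*(j - 1)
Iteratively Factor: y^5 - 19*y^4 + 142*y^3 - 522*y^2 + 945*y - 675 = (y - 3)*(y^4 - 16*y^3 + 94*y^2 - 240*y + 225) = (y - 5)*(y - 3)*(y^3 - 11*y^2 + 39*y - 45) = (y - 5)*(y - 3)^2*(y^2 - 8*y + 15) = (y - 5)*(y - 3)^3*(y - 5)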